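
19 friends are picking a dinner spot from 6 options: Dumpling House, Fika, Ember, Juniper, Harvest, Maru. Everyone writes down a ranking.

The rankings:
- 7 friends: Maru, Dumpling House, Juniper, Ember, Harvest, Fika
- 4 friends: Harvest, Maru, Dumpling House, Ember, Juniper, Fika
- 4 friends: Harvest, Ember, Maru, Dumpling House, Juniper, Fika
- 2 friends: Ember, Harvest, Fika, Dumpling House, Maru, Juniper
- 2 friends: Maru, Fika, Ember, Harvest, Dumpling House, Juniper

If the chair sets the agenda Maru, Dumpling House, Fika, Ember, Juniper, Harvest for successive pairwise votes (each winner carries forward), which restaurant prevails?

Round 1: Maru vs Dumpling House — 17–2, Maru advances.
Round 2: Maru vs Fika — 17–2, Maru advances.
Round 3: Maru vs Ember — 13–6, Maru advances.
Round 4: Maru vs Juniper — 19–0, Maru advances.
Round 5: Maru vs Harvest — 9–10, Harvest advances.
The agenda winner is Harvest.

Harvest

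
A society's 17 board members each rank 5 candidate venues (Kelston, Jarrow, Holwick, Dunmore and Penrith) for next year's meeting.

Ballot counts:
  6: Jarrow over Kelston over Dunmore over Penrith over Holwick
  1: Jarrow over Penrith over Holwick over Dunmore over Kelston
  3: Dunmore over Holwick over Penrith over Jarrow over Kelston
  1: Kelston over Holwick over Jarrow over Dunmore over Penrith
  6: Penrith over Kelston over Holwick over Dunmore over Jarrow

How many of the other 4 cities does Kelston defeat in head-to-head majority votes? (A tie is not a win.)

2

Kelston against each rival (17 organisers):
Kelston vs Jarrow: Jarrow wins 10–7.
Kelston vs Holwick: Kelston preferred on 6+1+6 = 13 ballots; Kelston wins 13–4.
Kelston vs Dunmore: Kelston is ranked higher on 6+1+6 = 13 ballots, Dunmore on 4. Kelston wins 13–4.
Kelston vs Penrith: Penrith, 10–7.
Kelston beats Holwick, Dunmore; loses to Jarrow, Penrith — 2 pairwise wins.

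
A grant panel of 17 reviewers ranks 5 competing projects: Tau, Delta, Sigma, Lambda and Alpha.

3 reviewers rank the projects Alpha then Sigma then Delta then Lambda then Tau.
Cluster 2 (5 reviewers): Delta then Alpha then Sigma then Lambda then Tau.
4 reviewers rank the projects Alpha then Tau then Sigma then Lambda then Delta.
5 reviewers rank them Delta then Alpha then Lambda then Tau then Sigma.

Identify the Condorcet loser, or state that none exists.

Head-to-head results (17 reviewers):
Tau vs Delta: Tau is ranked higher on 4 ballots, Delta on 13. Delta wins 13–4.
Tau vs Sigma: Tau preferred on 4+5 = 9 ballots; Tau wins 9–8.
Tau–Lambda: Lambda 13–4.
Tau–Alpha: Alpha 17–0.
Delta vs Sigma: 10 to 7, Delta.
Delta–Lambda: Delta 13–4.
Delta vs Alpha: Delta wins 10–7.
Sigma vs Lambda: Sigma wins 12–5.
Sigma vs Alpha: Sigma is ranked higher on 0 ballots, Alpha on 17. Alpha wins 17–0.
Lambda–Alpha: Alpha 17–0.
Every project wins at least one matchup (Tau beats Sigma; Delta beats Tau; Sigma beats Lambda; Lambda beats Tau; Alpha beats Tau), so there is no Condorcet loser.

none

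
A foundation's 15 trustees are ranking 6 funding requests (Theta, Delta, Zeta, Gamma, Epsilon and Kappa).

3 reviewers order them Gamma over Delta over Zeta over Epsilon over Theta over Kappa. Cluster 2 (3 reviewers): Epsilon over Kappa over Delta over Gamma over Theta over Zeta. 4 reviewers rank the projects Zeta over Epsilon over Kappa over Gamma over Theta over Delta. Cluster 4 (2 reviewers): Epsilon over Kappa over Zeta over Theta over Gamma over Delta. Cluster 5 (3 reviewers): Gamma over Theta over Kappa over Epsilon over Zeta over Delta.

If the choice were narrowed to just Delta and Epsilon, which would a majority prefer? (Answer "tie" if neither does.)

Ballots ranking Delta above Epsilon: 3.
Ballots ranking Epsilon above Delta: 15 − 3 = 12.
Epsilon wins the head-to-head 12–3.

Epsilon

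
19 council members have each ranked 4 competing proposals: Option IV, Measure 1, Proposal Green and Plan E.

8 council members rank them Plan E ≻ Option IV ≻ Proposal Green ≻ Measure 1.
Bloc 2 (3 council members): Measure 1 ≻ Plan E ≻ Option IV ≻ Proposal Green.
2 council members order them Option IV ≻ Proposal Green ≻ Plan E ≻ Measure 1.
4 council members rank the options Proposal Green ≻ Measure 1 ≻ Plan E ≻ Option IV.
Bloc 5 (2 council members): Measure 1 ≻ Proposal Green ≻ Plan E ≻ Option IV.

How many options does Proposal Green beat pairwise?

1

Proposal Green against each rival (19 council members):
Proposal Green vs Option IV: 4+2 = 6 for Proposal Green, 13 for Option IV — Option IV by 13–6.
Proposal Green vs Measure 1: Proposal Green wins 14–5.
Proposal Green vs Plan E: Plan E wins 11–8.
Proposal Green beats Measure 1; loses to Option IV, Plan E — 1 pairwise win.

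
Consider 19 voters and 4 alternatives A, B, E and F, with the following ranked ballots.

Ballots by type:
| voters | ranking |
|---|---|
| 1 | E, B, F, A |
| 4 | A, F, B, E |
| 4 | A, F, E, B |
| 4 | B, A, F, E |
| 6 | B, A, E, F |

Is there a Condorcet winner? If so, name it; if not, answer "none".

Pairwise majorities:
A vs B: A preferred on 4+4 = 8 ballots; B wins 11–8.
A vs E: A preferred on 4+4+4+6 = 18 ballots; A wins 18–1.
A vs F: A preferred on 4+4+4+6 = 18 ballots; A wins 18–1.
B vs E: 4+4+6 = 14 for B, 5 for E — B by 14–5.
B vs F: 1+4+6 = 11 for B, 8 for F — B by 11–8.
E vs F: 7 to 12, F.
B defeats every rival head-to-head and is the Condorcet winner.

B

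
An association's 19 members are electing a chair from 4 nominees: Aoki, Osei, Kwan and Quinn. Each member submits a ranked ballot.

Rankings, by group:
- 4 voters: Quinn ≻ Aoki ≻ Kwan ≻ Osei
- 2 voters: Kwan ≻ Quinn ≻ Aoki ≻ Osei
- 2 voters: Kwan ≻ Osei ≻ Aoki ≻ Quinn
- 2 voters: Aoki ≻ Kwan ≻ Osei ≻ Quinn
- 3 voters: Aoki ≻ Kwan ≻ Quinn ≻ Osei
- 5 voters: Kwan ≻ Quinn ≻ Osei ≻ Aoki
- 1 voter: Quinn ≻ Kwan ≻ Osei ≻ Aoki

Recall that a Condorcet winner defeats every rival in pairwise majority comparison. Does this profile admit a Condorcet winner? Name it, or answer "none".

Kwan

Check each pair by majority over 19 ballots:
Aoki vs Osei: Aoki wins 11–8.
Aoki vs Kwan: Kwan wins 10–9.
Aoki vs Quinn: Quinn, 12–7.
Osei–Kwan: Kwan 19–0.
Osei vs Quinn: Quinn wins 15–4.
Kwan vs Quinn: Kwan wins 14–5.
Kwan wins every pairwise contest, so Kwan is the Condorcet winner.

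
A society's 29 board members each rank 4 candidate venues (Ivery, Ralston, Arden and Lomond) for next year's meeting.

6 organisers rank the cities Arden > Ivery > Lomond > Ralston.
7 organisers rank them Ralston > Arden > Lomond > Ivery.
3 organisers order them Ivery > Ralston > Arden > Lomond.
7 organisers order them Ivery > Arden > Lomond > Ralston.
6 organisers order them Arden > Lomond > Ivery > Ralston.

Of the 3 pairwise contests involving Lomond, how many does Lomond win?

Lomond against each rival (29 organisers):
Lomond–Ivery: Ivery 16–13.
Lomond vs Ralston: 19 to 10, Lomond.
Lomond–Arden: Arden 29–0.
Lomond beats Ralston; loses to Ivery, Arden — 1 pairwise win.

1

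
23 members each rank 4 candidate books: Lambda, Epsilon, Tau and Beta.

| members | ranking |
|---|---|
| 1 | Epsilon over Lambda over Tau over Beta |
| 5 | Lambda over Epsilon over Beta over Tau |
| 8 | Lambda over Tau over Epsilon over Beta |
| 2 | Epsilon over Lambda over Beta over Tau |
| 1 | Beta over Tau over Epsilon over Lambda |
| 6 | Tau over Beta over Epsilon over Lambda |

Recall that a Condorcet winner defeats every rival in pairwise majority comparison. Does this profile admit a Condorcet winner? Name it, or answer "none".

Lambda

Head-to-head results (23 members):
Lambda vs Epsilon: Lambda is ranked higher on 5+8 = 13 ballots, Epsilon on 10. Lambda wins 13–10.
Lambda vs Tau: Lambda preferred on 1+5+8+2 = 16 ballots; Lambda wins 16–7.
Lambda vs Beta: 1+5+8+2 = 16 for Lambda, 7 for Beta — Lambda by 16–7.
Epsilon vs Tau: 8 to 15, Tau.
Epsilon vs Beta: 1+5+8+2 = 16 for Epsilon, 7 for Beta — Epsilon by 16–7.
Tau vs Beta: Tau preferred on 1+8+6 = 15 ballots; Tau wins 15–8.
Lambda wins every pairwise contest, so Lambda is the Condorcet winner.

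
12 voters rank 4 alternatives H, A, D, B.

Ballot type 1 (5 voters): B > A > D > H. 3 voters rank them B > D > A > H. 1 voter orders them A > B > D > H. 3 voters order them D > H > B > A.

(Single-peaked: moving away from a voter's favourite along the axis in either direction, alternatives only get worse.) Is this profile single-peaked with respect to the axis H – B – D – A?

Axis positions: H=1, B=2, D=3, A=4.
Ballot type 1: ranking walks positions 2-4-3-1; A is ranked above D even though D lies between A and the peak B on the axis — preferences dip and rise again. Not single-peaked.
Ballot type 2 (peak B at position 2): ranking walks positions 2-3-4-1, expanding outward from the peak — single-peaked.
Ballot type 3: ranking walks positions 4-2-3-1; B is ranked above D even though D lies between B and the peak A on the axis — preferences dip and rise again. Not single-peaked.
Ballot type 4: ranking walks positions 3-1-2-4; H is ranked above B even though B lies between H and the peak D on the axis — preferences dip and rise again. Not single-peaked.
Ballot type 1 violates single-peakedness, so the profile is not single-peaked on this axis.

no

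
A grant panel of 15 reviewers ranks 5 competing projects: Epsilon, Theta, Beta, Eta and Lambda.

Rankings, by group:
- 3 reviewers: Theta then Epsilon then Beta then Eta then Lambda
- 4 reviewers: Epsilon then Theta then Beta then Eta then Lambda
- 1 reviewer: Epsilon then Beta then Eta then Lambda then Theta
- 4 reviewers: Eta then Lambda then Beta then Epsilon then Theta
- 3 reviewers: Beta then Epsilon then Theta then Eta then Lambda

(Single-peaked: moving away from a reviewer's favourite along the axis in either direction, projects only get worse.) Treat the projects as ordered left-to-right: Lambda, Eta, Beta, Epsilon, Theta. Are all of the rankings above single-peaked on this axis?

Axis positions: Lambda=1, Eta=2, Beta=3, Epsilon=4, Theta=5.
Group 1 (peak Theta at position 5): ranking walks positions 5-4-3-2-1, expanding outward from the peak — single-peaked.
Group 2 (peak Epsilon at position 4): ranking walks positions 4-5-3-2-1, expanding outward from the peak — single-peaked.
Group 3 (peak Epsilon at position 4): ranking walks positions 4-3-2-1-5, expanding outward from the peak — single-peaked.
Group 4 (peak Eta at position 2): ranking walks positions 2-1-3-4-5, expanding outward from the peak — single-peaked.
Group 5 (peak Beta at position 3): ranking walks positions 3-4-5-2-1, expanding outward from the peak — single-peaked.
Every ranking is single-peaked on this axis.

yes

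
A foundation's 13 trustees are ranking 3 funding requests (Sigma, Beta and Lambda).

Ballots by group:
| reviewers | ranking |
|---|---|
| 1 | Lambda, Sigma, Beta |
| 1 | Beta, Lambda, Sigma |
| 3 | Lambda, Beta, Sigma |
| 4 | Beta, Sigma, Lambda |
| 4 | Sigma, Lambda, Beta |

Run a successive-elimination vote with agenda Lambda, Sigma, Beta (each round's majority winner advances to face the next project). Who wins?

Round 1: Lambda vs Sigma — 5–8, Sigma advances.
Round 2: Sigma vs Beta — 5–8, Beta advances.
Beta survives the agenda.

Beta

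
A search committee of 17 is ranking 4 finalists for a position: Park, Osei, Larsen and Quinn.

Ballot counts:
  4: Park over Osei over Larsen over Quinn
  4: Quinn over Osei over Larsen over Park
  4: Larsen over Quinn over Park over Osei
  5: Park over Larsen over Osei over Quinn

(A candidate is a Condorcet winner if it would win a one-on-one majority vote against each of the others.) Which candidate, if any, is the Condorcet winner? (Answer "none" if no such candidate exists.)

Park

Pairwise majorities:
Park vs Osei: 4+4+5 = 13 for Park, 4 for Osei — Park by 13–4.
Park vs Larsen: Park preferred on 4+5 = 9 ballots; Park wins 9–8.
Park vs Quinn: Park is ranked higher on 4+5 = 9 ballots, Quinn on 8. Park wins 9–8.
Osei vs Larsen: 8 to 9, Larsen.
Osei vs Quinn: 4+5 = 9 for Osei, 8 for Quinn — Osei by 9–8.
Larsen vs Quinn: Larsen is ranked higher on 4+4+5 = 13 ballots, Quinn on 4. Larsen wins 13–4.
Park beats each of Osei, Larsen, Quinn — Park is the Condorcet winner.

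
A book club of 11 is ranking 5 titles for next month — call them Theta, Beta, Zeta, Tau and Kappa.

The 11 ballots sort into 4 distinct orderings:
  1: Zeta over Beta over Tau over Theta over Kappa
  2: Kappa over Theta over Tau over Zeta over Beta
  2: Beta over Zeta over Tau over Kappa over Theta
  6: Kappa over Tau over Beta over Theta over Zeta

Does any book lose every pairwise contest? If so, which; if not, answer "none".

Zeta

Head-to-head results (11 members):
Theta vs Beta: 2 for Theta, 9 for Beta — Beta by 9–2.
Theta vs Zeta: Theta preferred on 2+6 = 8 ballots; Theta wins 8–3.
Theta vs Tau: 2 to 9, Tau.
Theta vs Kappa: Theta is ranked higher on 1 ballot, Kappa on 10. Kappa wins 10–1.
Beta–Zeta: Beta 8–3.
Beta vs Tau: Tau, 8–3.
Beta–Kappa: Kappa 8–3.
Zeta vs Tau: Tau wins 8–3.
Zeta vs Kappa: 1+2 = 3 for Zeta, 8 for Kappa — Kappa by 8–3.
Tau vs Kappa: Tau is ranked higher on 1+2 = 3 ballots, Kappa on 8. Kappa wins 8–3.
Only Zeta has no wins; Zeta is the Condorcet loser.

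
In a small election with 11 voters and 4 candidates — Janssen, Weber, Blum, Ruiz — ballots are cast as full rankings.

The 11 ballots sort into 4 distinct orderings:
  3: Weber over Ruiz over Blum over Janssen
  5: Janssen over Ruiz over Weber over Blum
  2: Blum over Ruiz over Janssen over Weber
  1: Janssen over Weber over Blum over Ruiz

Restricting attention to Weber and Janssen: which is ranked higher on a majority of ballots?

Ballots ranking Weber above Janssen: 3.
Ballots ranking Janssen above Weber: 11 − 3 = 8.
Janssen wins the head-to-head 8–3.

Janssen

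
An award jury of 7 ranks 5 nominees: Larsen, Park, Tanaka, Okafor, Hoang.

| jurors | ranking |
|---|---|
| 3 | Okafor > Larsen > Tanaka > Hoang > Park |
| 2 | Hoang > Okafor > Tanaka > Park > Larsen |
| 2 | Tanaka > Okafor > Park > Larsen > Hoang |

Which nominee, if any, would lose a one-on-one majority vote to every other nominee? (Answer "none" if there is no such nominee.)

none

Head-to-head results (7 jurors):
Larsen vs Park: Park, 4–3.
Larsen–Tanaka: Tanaka 4–3.
Larsen vs Okafor: Larsen preferred on 0 ballots; Okafor wins 7–0.
Larsen–Hoang: Larsen 5–2.
Park vs Tanaka: Park is ranked higher on 0 ballots, Tanaka on 7. Tanaka wins 7–0.
Park vs Okafor: 0 for Park, 7 for Okafor — Okafor by 7–0.
Park vs Hoang: Hoang wins 5–2.
Tanaka–Okafor: Okafor 5–2.
Tanaka vs Hoang: 3+2 = 5 for Tanaka, 2 for Hoang — Tanaka by 5–2.
Okafor vs Hoang: 5 to 2, Okafor.
Every nominee wins at least one matchup (Larsen beats Hoang; Park beats Larsen; Tanaka beats Larsen; Okafor beats Larsen; Hoang beats Park), so there is no Condorcet loser.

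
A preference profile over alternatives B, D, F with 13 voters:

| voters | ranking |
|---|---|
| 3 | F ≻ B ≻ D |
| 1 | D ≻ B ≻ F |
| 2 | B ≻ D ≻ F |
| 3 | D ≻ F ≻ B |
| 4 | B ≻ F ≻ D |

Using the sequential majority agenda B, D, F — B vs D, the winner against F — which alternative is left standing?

Round 1: B vs D — 9–4, B advances.
Round 2: B vs F — 7–6, B advances.
B survives the agenda.

B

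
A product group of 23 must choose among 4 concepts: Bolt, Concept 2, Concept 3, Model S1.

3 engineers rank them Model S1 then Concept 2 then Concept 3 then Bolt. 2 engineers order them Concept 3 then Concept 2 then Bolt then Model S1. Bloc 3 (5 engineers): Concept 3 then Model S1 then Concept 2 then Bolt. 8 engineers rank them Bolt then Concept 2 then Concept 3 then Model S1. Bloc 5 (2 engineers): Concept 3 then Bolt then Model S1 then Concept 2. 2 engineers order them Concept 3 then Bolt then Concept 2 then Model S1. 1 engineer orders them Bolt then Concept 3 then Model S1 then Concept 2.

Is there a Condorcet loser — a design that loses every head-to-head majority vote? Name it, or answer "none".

Pairwise majorities:
Bolt vs Concept 2: Bolt preferred on 8+2+2+1 = 13 ballots; Bolt wins 13–10.
Bolt–Concept 3: Concept 3 14–9.
Bolt–Model S1: Bolt 15–8.
Concept 2 vs Concept 3: Concept 3 wins 12–11.
Concept 2 vs Model S1: Concept 2 is ranked higher on 2+8+2 = 12 ballots, Model S1 on 11. Concept 2 wins 12–11.
Concept 3 vs Model S1: Concept 3 is ranked higher on 2+5+8+2+2+1 = 20 ballots, Model S1 on 3. Concept 3 wins 20–3.
Model S1 is beaten in every head-to-head and is the Condorcet loser.

Model S1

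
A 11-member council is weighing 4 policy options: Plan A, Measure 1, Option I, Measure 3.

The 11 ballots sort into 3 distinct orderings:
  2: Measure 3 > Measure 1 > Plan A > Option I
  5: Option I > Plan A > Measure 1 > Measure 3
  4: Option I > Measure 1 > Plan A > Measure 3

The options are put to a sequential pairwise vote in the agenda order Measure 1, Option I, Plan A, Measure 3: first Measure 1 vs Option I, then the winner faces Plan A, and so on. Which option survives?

Option I

Round 1: Measure 1 vs Option I — 2–9, Option I advances.
Round 2: Option I vs Plan A — 9–2, Option I advances.
Round 3: Option I vs Measure 3 — 9–2, Option I advances.
Option I survives the agenda.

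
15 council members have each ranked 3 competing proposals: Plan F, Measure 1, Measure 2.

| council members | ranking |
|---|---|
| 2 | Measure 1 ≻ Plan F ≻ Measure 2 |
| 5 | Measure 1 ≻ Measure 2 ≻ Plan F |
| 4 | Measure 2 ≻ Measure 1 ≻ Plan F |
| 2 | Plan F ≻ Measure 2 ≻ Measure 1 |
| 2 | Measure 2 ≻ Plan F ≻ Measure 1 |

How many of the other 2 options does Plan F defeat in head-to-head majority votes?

Plan F against each rival (15 council members):
Plan F vs Measure 1: Measure 1 wins 11–4.
Plan F vs Measure 2: Measure 2, 11–4.
Plan F beats no one; loses to Measure 1, Measure 2 — 0 pairwise wins.

0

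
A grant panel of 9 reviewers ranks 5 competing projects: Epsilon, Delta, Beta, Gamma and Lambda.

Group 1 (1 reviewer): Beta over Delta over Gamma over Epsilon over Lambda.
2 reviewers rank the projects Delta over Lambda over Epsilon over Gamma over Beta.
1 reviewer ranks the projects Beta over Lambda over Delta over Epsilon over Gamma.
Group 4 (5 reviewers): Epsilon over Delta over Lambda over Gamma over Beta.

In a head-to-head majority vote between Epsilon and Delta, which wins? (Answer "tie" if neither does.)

Epsilon

Ballots ranking Epsilon above Delta: 5.
Ballots ranking Delta above Epsilon: 9 − 5 = 4.
Epsilon wins the head-to-head 5–4.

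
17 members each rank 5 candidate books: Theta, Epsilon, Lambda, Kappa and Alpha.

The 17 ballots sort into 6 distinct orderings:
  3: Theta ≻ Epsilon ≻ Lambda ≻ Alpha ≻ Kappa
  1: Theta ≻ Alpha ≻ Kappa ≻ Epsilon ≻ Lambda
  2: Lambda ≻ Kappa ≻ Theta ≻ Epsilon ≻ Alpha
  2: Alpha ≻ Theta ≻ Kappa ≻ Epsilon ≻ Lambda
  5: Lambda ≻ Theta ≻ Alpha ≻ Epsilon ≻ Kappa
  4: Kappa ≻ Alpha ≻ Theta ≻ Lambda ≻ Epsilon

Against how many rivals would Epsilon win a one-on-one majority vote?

Epsilon against each rival (17 members):
Epsilon vs Theta: Theta wins 17–0.
Epsilon vs Lambda: Epsilon preferred on 3+1+2 = 6 ballots; Lambda wins 11–6.
Epsilon vs Kappa: Kappa wins 9–8.
Epsilon vs Alpha: Epsilon is ranked higher on 3+2 = 5 ballots, Alpha on 12. Alpha wins 12–5.
Epsilon beats no one; loses to Theta, Lambda, Kappa, Alpha — 0 pairwise wins.

0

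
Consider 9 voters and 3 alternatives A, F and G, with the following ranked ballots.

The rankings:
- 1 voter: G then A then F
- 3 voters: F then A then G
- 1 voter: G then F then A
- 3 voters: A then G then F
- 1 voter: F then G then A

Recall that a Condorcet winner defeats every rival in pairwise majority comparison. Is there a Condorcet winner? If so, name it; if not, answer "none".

Check each pair by majority over 9 ballots:
A vs F: F, 5–4.
A vs G: A, 6–3.
F vs G: G wins 5–4.
Each alternative drops at least one matchup (A loses to F; F loses to G; G loses to A); the cycle A beats G beats F beats A rules out a Condorcet winner.

none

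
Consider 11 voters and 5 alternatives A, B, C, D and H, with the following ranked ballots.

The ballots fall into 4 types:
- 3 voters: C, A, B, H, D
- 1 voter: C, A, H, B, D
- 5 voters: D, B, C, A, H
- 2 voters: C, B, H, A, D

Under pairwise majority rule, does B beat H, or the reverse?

B

Ballots ranking B above H: 3 + 5 + 2 = 10.
Ballots ranking H above B: 11 − 10 = 1.
B wins the head-to-head 10–1.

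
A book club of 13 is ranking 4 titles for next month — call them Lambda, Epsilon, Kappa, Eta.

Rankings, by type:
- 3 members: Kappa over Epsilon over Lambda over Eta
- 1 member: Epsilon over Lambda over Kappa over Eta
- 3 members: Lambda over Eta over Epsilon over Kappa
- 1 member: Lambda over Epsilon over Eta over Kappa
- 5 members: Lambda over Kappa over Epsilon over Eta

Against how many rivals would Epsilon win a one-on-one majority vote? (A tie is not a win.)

1

Epsilon against each rival (13 members):
Epsilon vs Lambda: Epsilon preferred on 3+1 = 4 ballots; Lambda wins 9–4.
Epsilon vs Kappa: Kappa wins 8–5.
Epsilon vs Eta: Epsilon preferred on 3+1+1+5 = 10 ballots; Epsilon wins 10–3.
Epsilon beats Eta; loses to Lambda, Kappa — 1 pairwise win.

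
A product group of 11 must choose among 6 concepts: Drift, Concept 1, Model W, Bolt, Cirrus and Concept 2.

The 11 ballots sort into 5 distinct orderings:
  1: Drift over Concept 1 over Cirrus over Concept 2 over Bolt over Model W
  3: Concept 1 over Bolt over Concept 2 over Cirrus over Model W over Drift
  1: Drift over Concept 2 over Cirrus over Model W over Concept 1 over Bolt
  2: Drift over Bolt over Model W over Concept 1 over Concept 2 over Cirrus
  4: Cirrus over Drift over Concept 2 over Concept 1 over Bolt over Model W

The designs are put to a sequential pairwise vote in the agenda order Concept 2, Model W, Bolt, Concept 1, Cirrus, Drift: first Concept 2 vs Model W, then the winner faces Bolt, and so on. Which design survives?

Drift

Round 1: Concept 2 vs Model W — 9–2, Concept 2 advances.
Round 2: Concept 2 vs Bolt — 6–5, Concept 2 advances.
Round 3: Concept 2 vs Concept 1 — 5–6, Concept 1 advances.
Round 4: Concept 1 vs Cirrus — 6–5, Concept 1 advances.
Round 5: Concept 1 vs Drift — 3–8, Drift advances.
The agenda winner is Drift.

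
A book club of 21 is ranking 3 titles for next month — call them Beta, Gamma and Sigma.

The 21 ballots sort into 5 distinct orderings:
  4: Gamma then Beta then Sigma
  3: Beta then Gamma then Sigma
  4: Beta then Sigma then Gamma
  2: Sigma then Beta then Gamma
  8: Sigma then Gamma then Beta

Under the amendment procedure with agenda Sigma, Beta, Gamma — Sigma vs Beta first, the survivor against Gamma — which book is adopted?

Gamma

Round 1: Sigma vs Beta — 10–11, Beta advances.
Round 2: Beta vs Gamma — 9–12, Gamma advances.
The agenda winner is Gamma.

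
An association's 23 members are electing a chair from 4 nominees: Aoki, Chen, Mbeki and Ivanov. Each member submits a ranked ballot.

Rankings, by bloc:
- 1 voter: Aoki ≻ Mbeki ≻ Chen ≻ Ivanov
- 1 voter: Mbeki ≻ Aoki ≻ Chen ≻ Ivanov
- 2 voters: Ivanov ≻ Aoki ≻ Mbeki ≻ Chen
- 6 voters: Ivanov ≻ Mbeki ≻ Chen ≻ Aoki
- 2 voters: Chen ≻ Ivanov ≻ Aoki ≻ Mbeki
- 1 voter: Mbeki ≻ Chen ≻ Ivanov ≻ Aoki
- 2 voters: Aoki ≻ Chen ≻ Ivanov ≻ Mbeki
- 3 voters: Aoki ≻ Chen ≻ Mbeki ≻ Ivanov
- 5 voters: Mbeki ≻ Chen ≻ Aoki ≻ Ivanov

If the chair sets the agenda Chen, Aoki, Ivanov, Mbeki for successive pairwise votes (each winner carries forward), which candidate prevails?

Round 1: Chen vs Aoki — 14–9, Chen advances.
Round 2: Chen vs Ivanov — 15–8, Chen advances.
Round 3: Chen vs Mbeki — 7–16, Mbeki advances.
Mbeki survives the agenda.

Mbeki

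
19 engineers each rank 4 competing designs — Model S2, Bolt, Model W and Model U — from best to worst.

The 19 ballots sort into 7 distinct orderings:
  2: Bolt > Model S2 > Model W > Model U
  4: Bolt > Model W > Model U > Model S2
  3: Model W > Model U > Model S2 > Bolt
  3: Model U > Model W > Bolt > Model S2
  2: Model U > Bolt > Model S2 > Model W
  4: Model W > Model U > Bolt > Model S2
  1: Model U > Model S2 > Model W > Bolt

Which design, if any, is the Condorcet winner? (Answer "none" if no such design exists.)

Model W

Head-to-head results (19 engineers):
Model S2 vs Bolt: Bolt wins 15–4.
Model S2–Model W: Model W 14–5.
Model S2 vs Model U: Model U wins 17–2.
Bolt vs Model W: Model W wins 11–8.
Bolt–Model U: Model U 13–6.
Model W vs Model U: Model W, 13–6.
Model W wins every pairwise contest, so Model W is the Condorcet winner.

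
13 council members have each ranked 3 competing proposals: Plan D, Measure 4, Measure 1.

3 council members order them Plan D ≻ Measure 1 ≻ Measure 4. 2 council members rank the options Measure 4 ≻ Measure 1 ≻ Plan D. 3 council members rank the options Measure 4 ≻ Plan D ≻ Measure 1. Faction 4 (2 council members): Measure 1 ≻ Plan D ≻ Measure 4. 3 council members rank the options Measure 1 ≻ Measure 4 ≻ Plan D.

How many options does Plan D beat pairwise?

Plan D against each rival (13 council members):
Plan D vs Measure 4: Plan D is ranked higher on 3+2 = 5 ballots, Measure 4 on 8. Measure 4 wins 8–5.
Plan D–Measure 1: Measure 1 7–6.
Plan D beats no one; loses to Measure 4, Measure 1 — 0 pairwise wins.

0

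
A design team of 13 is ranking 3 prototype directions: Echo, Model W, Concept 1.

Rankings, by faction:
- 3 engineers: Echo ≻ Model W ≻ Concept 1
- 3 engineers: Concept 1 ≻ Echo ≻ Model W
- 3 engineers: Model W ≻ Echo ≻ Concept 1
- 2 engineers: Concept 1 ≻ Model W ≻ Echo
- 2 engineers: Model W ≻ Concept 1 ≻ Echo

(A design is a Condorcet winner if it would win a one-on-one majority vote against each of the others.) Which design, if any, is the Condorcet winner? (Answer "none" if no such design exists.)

Check each pair by majority over 13 ballots:
Echo vs Model W: Model W, 7–6.
Echo vs Concept 1: Concept 1 wins 7–6.
Model W vs Concept 1: Model W wins 8–5.
Model W defeats every rival head-to-head and is the Condorcet winner.

Model W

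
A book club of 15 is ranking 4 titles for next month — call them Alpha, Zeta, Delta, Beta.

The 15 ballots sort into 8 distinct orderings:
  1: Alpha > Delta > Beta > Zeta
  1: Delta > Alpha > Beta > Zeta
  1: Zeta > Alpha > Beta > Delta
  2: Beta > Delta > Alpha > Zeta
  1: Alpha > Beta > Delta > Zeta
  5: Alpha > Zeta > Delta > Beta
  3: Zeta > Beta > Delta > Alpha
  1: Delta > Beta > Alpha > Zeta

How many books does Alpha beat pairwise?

3

Alpha against each rival (15 members):
Alpha–Zeta: Alpha 11–4.
Alpha vs Delta: 8 to 7, Alpha.
Alpha vs Beta: 9 to 6, Alpha.
Alpha beats Zeta, Delta, Beta — 3 pairwise wins.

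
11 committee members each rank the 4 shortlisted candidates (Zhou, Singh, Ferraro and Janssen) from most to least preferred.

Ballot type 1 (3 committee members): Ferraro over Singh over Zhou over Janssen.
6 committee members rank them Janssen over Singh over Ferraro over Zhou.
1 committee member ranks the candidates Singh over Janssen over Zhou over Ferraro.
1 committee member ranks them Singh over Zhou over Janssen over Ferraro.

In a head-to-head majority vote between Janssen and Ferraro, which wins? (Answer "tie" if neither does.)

Ballots ranking Janssen above Ferraro: 6 + 1 + 1 = 8.
Ballots ranking Ferraro above Janssen: 11 − 8 = 3.
Janssen wins the head-to-head 8–3.

Janssen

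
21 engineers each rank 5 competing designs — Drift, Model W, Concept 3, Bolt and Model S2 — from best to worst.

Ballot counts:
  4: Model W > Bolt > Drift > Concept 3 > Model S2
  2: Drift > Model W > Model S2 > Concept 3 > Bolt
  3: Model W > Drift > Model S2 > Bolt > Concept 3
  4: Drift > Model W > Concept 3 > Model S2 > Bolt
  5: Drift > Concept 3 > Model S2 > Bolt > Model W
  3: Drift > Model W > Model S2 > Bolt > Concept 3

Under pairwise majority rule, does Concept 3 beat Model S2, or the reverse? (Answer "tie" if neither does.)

Concept 3

Ballots ranking Concept 3 above Model S2: 4 + 4 + 5 = 13.
Ballots ranking Model S2 above Concept 3: 21 − 13 = 8.
Concept 3 wins the head-to-head 13–8.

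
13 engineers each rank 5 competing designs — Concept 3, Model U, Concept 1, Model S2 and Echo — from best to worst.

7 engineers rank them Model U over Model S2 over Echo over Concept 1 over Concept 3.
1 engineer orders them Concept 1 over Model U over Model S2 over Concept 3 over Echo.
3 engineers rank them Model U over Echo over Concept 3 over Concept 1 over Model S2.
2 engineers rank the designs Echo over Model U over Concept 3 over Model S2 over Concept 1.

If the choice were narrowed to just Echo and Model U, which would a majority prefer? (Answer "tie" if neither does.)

Ballots ranking Echo above Model U: 2.
Ballots ranking Model U above Echo: 13 − 2 = 11.
Model U wins the head-to-head 11–2.

Model U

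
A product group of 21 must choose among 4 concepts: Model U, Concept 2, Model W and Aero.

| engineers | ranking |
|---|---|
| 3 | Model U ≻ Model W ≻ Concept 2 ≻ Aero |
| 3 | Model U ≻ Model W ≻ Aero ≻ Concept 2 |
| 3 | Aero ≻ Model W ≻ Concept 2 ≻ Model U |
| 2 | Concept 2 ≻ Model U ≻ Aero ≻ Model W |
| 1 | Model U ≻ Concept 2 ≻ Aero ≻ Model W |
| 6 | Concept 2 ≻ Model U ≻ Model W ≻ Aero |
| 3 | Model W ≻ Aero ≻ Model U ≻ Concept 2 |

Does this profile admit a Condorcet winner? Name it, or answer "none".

none

Check each pair by majority over 21 ballots:
Model U vs Concept 2: 10 to 11, Concept 2.
Model U vs Model W: 15 to 6, Model U.
Model U vs Aero: Model U wins 15–6.
Concept 2 vs Model W: 9 to 12, Model W.
Concept 2–Aero: Concept 2 12–9.
Model W vs Aero: 15 to 6, Model W.
No design is unbeaten: Model U loses to Concept 2; Concept 2 loses to Model W; Model W loses to Model U; Aero loses to Model U. In particular Model U beats Model W beats Concept 2 beats Model U is a majority cycle — no Condorcet winner exists.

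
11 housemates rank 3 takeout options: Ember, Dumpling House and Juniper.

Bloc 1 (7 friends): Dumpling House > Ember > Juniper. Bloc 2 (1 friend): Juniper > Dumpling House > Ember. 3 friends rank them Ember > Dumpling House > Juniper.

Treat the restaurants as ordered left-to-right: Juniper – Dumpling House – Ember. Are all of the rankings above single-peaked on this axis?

Axis positions: Juniper=1, Dumpling House=2, Ember=3.
Bloc 1 (peak Dumpling House at position 2): ranking walks positions 2-3-1, expanding outward from the peak — single-peaked.
Bloc 2 (peak Juniper at position 1): ranking walks positions 1-2-3, expanding outward from the peak — single-peaked.
Bloc 3 (peak Ember at position 3): ranking walks positions 3-2-1, expanding outward from the peak — single-peaked.
Every ranking is single-peaked on this axis.

yes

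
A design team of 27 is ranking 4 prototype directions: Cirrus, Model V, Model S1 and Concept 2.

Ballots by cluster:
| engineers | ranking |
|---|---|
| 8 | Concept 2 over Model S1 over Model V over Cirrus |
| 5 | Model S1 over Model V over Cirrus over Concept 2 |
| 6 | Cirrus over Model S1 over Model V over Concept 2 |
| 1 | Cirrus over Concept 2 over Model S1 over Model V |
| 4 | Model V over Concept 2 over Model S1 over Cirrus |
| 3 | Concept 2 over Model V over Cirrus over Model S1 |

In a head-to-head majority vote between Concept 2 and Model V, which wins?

Model V

Ballots ranking Concept 2 above Model V: 8 + 1 + 3 = 12.
Ballots ranking Model V above Concept 2: 27 − 12 = 15.
Model V wins the head-to-head 15–12.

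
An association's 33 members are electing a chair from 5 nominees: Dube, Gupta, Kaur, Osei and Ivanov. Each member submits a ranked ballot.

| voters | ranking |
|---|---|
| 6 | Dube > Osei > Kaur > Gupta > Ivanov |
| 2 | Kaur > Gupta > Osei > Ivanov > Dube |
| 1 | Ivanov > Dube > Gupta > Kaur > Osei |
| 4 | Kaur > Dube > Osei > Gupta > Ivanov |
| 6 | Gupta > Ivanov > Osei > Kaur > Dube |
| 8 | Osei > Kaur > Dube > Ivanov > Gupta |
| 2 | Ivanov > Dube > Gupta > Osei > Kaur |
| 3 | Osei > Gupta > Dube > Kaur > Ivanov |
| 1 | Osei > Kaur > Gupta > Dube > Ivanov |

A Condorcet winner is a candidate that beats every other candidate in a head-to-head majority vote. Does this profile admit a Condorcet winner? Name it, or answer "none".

Check each pair by majority over 33 ballots:
Dube vs Gupta: Dube, 21–12.
Dube vs Kaur: Kaur wins 21–12.
Dube vs Osei: Osei, 20–13.
Dube–Ivanov: Dube 22–11.
Gupta–Kaur: Kaur 21–12.
Gupta vs Osei: Osei wins 22–11.
Gupta vs Ivanov: Gupta wins 22–11.
Kaur–Osei: Osei 26–7.
Kaur–Ivanov: Kaur 24–9.
Osei vs Ivanov: Osei, 24–9.
Osei beats each of Dube, Gupta, Kaur, Ivanov — Osei is the Condorcet winner.

Osei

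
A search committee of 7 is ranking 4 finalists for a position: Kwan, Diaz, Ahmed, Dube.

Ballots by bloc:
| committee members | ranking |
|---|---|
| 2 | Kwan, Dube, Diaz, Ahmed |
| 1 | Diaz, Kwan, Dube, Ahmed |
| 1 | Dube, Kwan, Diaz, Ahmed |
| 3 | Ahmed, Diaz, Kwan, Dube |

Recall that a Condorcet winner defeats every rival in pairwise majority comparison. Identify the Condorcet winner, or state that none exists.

Pairwise majorities:
Kwan vs Diaz: 3 to 4, Diaz.
Kwan vs Ahmed: 4 to 3, Kwan.
Kwan vs Dube: 6 to 1, Kwan.
Diaz vs Ahmed: 4 to 3, Diaz.
Diaz vs Dube: Diaz is ranked higher on 1+3 = 4 ballots, Dube on 3. Diaz wins 4–3.
Ahmed vs Dube: Ahmed preferred on 3 ballots; Dube wins 4–3.
Diaz beats each of Kwan, Ahmed, Dube — Diaz is the Condorcet winner.

Diaz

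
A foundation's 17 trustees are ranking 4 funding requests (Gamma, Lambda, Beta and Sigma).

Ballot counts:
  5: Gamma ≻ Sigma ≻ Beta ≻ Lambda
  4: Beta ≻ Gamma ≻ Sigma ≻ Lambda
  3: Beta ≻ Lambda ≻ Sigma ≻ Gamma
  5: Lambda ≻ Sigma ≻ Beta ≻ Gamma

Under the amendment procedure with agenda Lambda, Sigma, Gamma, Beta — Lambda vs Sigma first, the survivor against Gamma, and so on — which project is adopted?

Beta

Round 1: Lambda vs Sigma — 8–9, Sigma advances.
Round 2: Sigma vs Gamma — 8–9, Gamma advances.
Round 3: Gamma vs Beta — 5–12, Beta advances.
Beta survives the agenda.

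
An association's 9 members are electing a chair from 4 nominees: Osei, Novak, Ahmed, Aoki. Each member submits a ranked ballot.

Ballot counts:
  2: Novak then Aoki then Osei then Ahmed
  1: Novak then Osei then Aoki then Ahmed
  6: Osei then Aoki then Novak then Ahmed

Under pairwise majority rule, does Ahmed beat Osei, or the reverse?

No ballot ranks Ahmed above Osei: 0.
Ballots ranking Osei above Ahmed: 9 − 0 = 9.
Osei wins the head-to-head 9–0.

Osei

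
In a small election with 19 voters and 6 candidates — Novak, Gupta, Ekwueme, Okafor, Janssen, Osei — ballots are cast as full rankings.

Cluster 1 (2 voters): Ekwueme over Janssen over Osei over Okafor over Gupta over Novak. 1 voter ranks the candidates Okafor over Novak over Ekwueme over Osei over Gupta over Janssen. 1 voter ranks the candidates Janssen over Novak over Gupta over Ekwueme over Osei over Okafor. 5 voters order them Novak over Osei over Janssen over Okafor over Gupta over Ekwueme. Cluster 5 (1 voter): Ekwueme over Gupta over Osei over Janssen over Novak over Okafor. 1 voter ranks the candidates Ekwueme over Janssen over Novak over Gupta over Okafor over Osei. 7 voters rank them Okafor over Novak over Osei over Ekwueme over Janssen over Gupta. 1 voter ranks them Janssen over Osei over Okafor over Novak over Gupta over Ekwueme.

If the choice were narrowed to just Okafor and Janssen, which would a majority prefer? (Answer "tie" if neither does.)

Janssen

Ballots ranking Okafor above Janssen: 1 + 7 = 8.
Ballots ranking Janssen above Okafor: 19 − 8 = 11.
Janssen wins the head-to-head 11–8.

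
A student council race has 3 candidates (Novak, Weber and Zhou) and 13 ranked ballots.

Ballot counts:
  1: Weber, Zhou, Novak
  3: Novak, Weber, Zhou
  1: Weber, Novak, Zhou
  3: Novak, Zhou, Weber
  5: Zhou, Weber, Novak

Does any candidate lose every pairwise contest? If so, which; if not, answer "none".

none

Head-to-head results (13 voters):
Novak vs Weber: 6 to 7, Weber.
Novak vs Zhou: Novak preferred on 3+1+3 = 7 ballots; Novak wins 7–6.
Weber vs Zhou: Zhou, 8–5.
No candidate is winless: Novak beats Zhou; Weber beats Novak; Zhou beats Weber. There is no Condorcet loser.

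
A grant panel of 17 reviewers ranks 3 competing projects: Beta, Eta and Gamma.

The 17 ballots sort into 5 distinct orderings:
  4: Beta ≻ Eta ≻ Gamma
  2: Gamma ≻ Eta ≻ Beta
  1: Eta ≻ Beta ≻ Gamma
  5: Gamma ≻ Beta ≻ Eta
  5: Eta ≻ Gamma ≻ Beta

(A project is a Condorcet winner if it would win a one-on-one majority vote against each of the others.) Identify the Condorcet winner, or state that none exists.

Check each pair by majority over 17 ballots:
Beta vs Eta: Beta preferred on 4+5 = 9 ballots; Beta wins 9–8.
Beta vs Gamma: 4+1 = 5 for Beta, 12 for Gamma — Gamma by 12–5.
Eta vs Gamma: Eta preferred on 4+1+5 = 10 ballots; Eta wins 10–7.
Each project drops at least one matchup (Beta loses to Gamma; Eta loses to Beta; Gamma loses to Eta); the cycle Beta beats Eta beats Gamma beats Beta rules out a Condorcet winner.

none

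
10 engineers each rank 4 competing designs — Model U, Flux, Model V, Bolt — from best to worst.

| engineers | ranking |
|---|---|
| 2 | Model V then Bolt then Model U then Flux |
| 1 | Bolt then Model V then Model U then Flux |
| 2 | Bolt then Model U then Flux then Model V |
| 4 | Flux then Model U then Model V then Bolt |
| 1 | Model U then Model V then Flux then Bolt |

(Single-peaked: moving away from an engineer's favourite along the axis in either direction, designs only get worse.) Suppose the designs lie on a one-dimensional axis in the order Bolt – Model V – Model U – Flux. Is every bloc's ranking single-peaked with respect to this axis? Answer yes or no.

Axis positions: Bolt=1, Model V=2, Model U=3, Flux=4.
Bloc 1 (peak Model V at position 2): ranking walks positions 2-1-3-4, expanding outward from the peak — single-peaked.
Bloc 2 (peak Bolt at position 1): ranking walks positions 1-2-3-4, expanding outward from the peak — single-peaked.
Bloc 3: ranking walks positions 1-3-4-2; Model U is ranked above Model V even though Model V lies between Model U and the peak Bolt on the axis — preferences dip and rise again. Not single-peaked.
Bloc 4 (peak Flux at position 4): ranking walks positions 4-3-2-1, expanding outward from the peak — single-peaked.
Bloc 5 (peak Model U at position 3): ranking walks positions 3-2-4-1, expanding outward from the peak — single-peaked.
Bloc 3 violates single-peakedness, so the profile is not single-peaked on this axis.

no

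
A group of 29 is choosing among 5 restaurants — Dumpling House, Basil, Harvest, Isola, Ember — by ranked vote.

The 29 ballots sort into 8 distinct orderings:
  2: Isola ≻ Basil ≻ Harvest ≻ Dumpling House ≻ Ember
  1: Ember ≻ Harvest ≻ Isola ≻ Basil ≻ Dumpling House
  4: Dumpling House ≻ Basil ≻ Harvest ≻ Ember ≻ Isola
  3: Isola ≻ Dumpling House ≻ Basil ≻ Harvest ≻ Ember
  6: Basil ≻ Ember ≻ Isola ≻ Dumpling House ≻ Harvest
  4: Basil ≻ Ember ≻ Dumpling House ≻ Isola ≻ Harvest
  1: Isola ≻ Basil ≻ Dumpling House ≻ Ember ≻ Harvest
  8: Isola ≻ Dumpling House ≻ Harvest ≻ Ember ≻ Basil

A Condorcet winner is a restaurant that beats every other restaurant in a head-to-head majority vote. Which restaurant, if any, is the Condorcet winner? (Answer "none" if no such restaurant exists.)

none

Pairwise majorities:
Dumpling House vs Basil: Dumpling House, 15–14.
Dumpling House vs Harvest: Dumpling House wins 26–3.
Dumpling House vs Isola: Isola wins 21–8.
Dumpling House vs Ember: Dumpling House, 18–11.
Basil vs Harvest: Basil wins 20–9.
Basil–Isola: Isola 15–14.
Basil vs Ember: Basil, 20–9.
Harvest–Isola: Isola 24–5.
Harvest vs Ember: Harvest wins 17–12.
Isola–Ember: Ember 15–14.
Every restaurant loses at least once (Dumpling House loses to Isola; Basil loses to Dumpling House; Harvest loses to Dumpling House; Isola loses to Ember; Ember loses to Dumpling House). The majority relation contains the cycle Dumpling House > Ember > Isola > Dumpling House, so there is no Condorcet winner.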